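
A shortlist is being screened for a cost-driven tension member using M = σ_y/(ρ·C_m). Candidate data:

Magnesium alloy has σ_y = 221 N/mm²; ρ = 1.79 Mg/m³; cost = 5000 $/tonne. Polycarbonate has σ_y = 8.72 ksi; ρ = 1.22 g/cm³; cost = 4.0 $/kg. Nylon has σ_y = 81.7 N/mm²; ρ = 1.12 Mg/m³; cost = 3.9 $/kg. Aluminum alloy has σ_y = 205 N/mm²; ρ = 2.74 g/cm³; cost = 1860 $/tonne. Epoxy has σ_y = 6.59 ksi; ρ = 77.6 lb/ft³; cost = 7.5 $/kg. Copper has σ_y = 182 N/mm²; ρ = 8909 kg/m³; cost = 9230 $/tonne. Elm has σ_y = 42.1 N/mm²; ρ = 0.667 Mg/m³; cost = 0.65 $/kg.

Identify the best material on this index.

elm

In SI units:
  magnesium alloy: σ_y = 221.0 MPa, ρ = 1790 kg/m³, cost = 5.000 $/kg
  polycarbonate: σ_y = 60.12 MPa, ρ = 1220 kg/m³, cost = 4.000 $/kg
  nylon: σ_y = 81.70 MPa, ρ = 1120 kg/m³, cost = 3.900 $/kg
  aluminum alloy: σ_y = 205.0 MPa, ρ = 2740 kg/m³, cost = 1.860 $/kg
  epoxy: σ_y = 45.44 MPa, ρ = 1243 kg/m³, cost = 7.500 $/kg
  copper: σ_y = 182.0 MPa, ρ = 8909 kg/m³, cost = 9.230 $/kg
  elm: σ_y = 42.10 MPa, ρ = 667.0 kg/m³, cost = 0.6500 $/kg
  elm: M = 97.1 kN·m per $
  aluminum alloy: M = 40.2 kN·m per $
  magnesium alloy: M = 24.7 kN·m per $
  nylon: M = 18.7 kN·m per $
  polycarbonate: M = 12.3 kN·m per $
  epoxy: M = 4.87 kN·m per $
  copper: M = 2.21 kN·m per $
Elm ranks first.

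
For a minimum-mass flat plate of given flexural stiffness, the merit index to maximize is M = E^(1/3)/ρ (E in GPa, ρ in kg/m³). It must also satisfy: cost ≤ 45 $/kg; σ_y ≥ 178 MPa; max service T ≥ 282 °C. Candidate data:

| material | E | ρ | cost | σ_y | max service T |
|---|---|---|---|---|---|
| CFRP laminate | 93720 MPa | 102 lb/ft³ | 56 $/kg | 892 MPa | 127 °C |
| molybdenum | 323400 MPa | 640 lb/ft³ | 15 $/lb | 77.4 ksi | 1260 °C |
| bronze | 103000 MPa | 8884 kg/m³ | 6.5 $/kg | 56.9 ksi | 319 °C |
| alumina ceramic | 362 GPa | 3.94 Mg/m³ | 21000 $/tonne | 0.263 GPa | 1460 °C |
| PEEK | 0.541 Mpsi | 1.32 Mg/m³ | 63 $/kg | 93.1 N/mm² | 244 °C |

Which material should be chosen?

alumina ceramic

Screen on constraints: cost ≤ 45 $/kg; σ_y ≥ 178 MPa; max service T ≥ 282 °C. Survivors: molybdenum, bronze, alumina ceramic.
After converting to SI:
  molybdenum: E = 323.4 GPa, ρ = 10250 kg/m³
  bronze: E = 103.0 GPa, ρ = 8884 kg/m³
  alumina ceramic: E = 362.0 GPa, ρ = 3940 kg/m³
  alumina ceramic: M = 1.81×10⁻³
  molybdenum: M = 0.670×10⁻³
  bronze: M = 0.528×10⁻³
Alumina ceramic ranks first.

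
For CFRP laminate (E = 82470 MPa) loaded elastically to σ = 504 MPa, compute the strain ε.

6.11×10⁻³

E = 82470 MPa = 82.47 GPa = 82470 MPa.
ε = σ/E = 504 / 82470 = 6.11×10⁻³.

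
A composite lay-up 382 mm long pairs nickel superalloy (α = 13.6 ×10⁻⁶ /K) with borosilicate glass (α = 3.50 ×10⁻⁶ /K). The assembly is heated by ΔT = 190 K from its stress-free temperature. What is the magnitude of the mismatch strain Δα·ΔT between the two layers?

1.92×10⁻³

Δα = |13.6 − 3.50|×10⁻⁶/K = 10.1×10⁻⁶/K.
Mismatch strain = Δα·ΔT = 10.1×10⁻⁶ × 190.0 = 1.92×10⁻³.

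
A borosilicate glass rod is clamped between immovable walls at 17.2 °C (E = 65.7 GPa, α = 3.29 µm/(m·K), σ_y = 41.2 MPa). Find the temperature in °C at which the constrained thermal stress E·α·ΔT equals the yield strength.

208 °C

E·α·ΔT = 41.20 MPa ⇒ ΔT = 41.20 / (65.70×10³ × 3.29×10⁻⁶) = 190.6 K.
T = 17.2 + 190.6 = 207.8 °C.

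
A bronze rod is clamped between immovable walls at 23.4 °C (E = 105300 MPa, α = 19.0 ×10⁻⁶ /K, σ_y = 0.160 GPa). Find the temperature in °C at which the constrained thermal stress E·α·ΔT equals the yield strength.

103 °C

E = 105300 MPa = 105.3 GPa.
σ_y = 0.160 GPa = 160.0 MPa.
E·α·ΔT = 160.0 MPa ⇒ ΔT = 160.0 / (105.3×10³ × 19.0×10⁻⁶) = 79.97 K.
T = 23.4 + 79.97 = 103.4 °C.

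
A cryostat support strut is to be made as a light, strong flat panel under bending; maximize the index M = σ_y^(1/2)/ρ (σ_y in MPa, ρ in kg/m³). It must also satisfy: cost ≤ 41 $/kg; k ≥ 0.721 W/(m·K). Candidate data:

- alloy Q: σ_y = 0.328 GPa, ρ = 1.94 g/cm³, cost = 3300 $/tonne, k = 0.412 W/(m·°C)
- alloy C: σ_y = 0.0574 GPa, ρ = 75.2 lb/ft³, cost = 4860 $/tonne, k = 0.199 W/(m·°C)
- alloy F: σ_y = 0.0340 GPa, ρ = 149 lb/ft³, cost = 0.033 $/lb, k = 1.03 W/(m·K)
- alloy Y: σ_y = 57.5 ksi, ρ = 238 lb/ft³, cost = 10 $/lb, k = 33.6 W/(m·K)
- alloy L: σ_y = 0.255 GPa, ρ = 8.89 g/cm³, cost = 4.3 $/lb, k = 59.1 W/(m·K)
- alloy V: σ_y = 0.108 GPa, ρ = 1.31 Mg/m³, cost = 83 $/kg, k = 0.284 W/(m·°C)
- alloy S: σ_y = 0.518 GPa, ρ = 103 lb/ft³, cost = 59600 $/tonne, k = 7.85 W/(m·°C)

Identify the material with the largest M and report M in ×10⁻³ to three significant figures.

alloy Y, M = 5.22×10⁻³

Screen on constraints: cost ≤ 41 $/kg; k ≥ 0.721 W/(m·K). Survivors: alloy F, alloy Y, alloy L.
Normalizing units and computing the index:
  alloy F: σ_y = 34.00 MPa, ρ = 2387 kg/m³
  alloy Y: σ_y = 396.4 MPa, ρ = 3812 kg/m³
  alloy L: σ_y = 255.0 MPa, ρ = 8890 kg/m³
  alloy Y: M = 5.22×10⁻³
  alloy F: M = 2.44×10⁻³
  alloy L: M = 1.80×10⁻³
Alloy Y has the largest M.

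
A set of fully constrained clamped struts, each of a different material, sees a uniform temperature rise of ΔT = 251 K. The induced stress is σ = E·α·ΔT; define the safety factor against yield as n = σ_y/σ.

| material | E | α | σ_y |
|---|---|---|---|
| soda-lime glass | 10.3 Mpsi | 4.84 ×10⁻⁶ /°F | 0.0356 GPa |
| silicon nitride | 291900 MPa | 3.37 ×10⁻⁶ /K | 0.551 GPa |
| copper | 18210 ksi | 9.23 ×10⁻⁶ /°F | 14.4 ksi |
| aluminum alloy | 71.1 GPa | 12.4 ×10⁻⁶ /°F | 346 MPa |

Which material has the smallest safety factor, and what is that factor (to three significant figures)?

copper, n = 0.190

With everything in SI (GPa, ×10⁻⁶/K, MPa):
  soda-lime glass: E = 71.02, α = 8.71, σ_y = 35.60 → σ = 155 MPa, n = 0.229
  silicon nitride: E = 291.9, α = 3.37, σ_y = 551.0 → σ = 247 MPa, n = 2.23
  copper: E = 125.6, α = 16.6, σ_y = 99.28 → σ = 524 MPa, n = 0.190
  aluminum alloy: E = 71.10, α = 22.3, σ_y = 346.0 → σ = 398 MPa, n = 0.869
Smallest n: copper with n = 0.190.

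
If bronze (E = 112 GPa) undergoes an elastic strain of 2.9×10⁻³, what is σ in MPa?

σ = E·ε = 112000 MPa × 2.9×10⁻³ = 325 MPa.

325 MPa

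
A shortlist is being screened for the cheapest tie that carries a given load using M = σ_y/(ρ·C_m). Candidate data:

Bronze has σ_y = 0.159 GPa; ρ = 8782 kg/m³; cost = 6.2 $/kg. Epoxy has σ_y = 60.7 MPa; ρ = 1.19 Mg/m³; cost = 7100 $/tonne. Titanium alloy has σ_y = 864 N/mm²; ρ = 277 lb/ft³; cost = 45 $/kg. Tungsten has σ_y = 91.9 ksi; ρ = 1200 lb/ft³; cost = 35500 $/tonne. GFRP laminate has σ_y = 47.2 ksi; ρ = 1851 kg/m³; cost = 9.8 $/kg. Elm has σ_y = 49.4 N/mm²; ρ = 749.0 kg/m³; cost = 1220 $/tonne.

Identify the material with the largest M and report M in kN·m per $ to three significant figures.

In SI units:
  bronze: σ_y = 159.0 MPa, ρ = 8782 kg/m³, cost = 6.200 $/kg
  epoxy: σ_y = 60.70 MPa, ρ = 1190 kg/m³, cost = 7.100 $/kg
  titanium alloy: σ_y = 864.0 MPa, ρ = 4437 kg/m³, cost = 45.00 $/kg
  tungsten: σ_y = 633.6 MPa, ρ = 19220 kg/m³, cost = 35.50 $/kg
  GFRP laminate: σ_y = 325.4 MPa, ρ = 1851 kg/m³, cost = 9.800 $/kg
  elm: σ_y = 49.40 MPa, ρ = 749.0 kg/m³, cost = 1.220 $/kg
  elm: M = 54.1 kN·m per $
  GFRP laminate: M = 17.9 kN·m per $
  epoxy: M = 7.18 kN·m per $
  titanium alloy: M = 4.33 kN·m per $
  bronze: M = 2.92 kN·m per $
  tungsten: M = 0.929 kN·m per $
The maximum is for elm.

elm, M = 54.1 kN·m per $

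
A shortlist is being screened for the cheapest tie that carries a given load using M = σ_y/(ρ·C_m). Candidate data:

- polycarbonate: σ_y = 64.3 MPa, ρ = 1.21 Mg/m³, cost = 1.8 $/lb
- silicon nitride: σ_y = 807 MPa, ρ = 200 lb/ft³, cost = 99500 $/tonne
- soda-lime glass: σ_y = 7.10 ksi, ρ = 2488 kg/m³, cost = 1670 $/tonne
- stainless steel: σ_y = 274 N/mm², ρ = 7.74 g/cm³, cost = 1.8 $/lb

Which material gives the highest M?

polycarbonate

After converting to SI:
  polycarbonate: σ_y = 64.30 MPa, ρ = 1210 kg/m³, cost = 3.968 $/kg
  silicon nitride: σ_y = 807.0 MPa, ρ = 3204 kg/m³, cost = 99.50 $/kg
  soda-lime glass: σ_y = 48.95 MPa, ρ = 2488 kg/m³, cost = 1.670 $/kg
  stainless steel: σ_y = 274.0 MPa, ρ = 7740 kg/m³, cost = 3.968 $/kg
  polycarbonate: M = 13.4 kN·m per $
  soda-lime glass: M = 11.8 kN·m per $
  stainless steel: M = 8.92 kN·m per $
  silicon nitride: M = 2.53 kN·m per $
Polycarbonate has the largest M.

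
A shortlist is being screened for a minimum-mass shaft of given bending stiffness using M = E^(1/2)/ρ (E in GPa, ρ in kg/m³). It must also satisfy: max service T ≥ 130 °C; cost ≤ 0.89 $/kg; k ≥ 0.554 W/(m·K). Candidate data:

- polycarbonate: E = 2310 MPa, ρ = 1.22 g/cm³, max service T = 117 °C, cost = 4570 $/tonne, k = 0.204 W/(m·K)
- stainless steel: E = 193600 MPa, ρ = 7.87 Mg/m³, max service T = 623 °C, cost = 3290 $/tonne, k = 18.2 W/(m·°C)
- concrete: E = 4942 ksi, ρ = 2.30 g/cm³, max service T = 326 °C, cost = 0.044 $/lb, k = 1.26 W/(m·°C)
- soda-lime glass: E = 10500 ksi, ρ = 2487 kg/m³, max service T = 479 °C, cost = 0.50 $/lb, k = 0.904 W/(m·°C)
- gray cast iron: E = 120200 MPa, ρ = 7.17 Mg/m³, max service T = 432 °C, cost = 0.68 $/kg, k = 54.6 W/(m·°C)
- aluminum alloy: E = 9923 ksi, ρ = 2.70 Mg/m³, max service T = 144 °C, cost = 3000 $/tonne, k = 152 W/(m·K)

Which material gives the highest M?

Screen on constraints: max service T ≥ 130 °C; cost ≤ 0.89 $/kg; k ≥ 0.554 W/(m·K). Survivors: concrete, gray cast iron.
Putting every candidate on a common basis:
  concrete: E = 34.07 GPa, ρ = 2300 kg/m³
  gray cast iron: E = 120.2 GPa, ρ = 7170 kg/m³
  concrete: M = 2.54×10⁻³
  gray cast iron: M = 1.53×10⁻³
The maximum is for concrete.

concrete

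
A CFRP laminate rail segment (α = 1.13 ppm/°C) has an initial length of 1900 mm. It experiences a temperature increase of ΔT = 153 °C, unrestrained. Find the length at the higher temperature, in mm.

ΔL = α·L₀·ΔT = 1.13×10⁻⁶ × 1900 mm × 153.0 K = 0.328 mm.
L = L₀ + ΔL = 1900 + 0.328 = 1900.3 mm.

1900.3 mm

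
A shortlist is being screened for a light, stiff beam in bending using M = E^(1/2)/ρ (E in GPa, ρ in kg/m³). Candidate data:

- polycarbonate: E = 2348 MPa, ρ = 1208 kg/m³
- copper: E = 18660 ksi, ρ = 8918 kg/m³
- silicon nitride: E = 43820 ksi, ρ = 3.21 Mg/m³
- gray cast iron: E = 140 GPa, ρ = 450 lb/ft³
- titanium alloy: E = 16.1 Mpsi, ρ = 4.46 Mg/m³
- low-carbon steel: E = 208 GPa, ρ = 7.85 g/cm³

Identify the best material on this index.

silicon nitride

Putting every candidate on a common basis:
  polycarbonate: E = 2.348 GPa, ρ = 1208 kg/m³
  copper: E = 128.7 GPa, ρ = 8918 kg/m³
  silicon nitride: E = 302.1 GPa, ρ = 3210 kg/m³
  gray cast iron: E = 140.0 GPa, ρ = 7208 kg/m³
  titanium alloy: E = 111.0 GPa, ρ = 4460 kg/m³
  low-carbon steel: E = 208.0 GPa, ρ = 7850 kg/m³
  silicon nitride: M = 5.41×10⁻³
  titanium alloy: M = 2.36×10⁻³
  low-carbon steel: M = 1.84×10⁻³
  gray cast iron: M = 1.64×10⁻³
  copper: M = 1.27×10⁻³
  polycarbonate: M = 1.27×10⁻³
The maximum is for silicon nitride.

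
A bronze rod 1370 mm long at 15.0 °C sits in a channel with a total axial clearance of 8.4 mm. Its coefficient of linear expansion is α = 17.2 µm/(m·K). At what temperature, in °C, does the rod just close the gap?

α·L₀·ΔT = 8.4 mm ⇒ ΔT = 8.4 / (17.2×10⁻⁶ × 1370.0) = 356.5 K.
T = 15.0 + 356.5 = 371.5 °C.

371 °C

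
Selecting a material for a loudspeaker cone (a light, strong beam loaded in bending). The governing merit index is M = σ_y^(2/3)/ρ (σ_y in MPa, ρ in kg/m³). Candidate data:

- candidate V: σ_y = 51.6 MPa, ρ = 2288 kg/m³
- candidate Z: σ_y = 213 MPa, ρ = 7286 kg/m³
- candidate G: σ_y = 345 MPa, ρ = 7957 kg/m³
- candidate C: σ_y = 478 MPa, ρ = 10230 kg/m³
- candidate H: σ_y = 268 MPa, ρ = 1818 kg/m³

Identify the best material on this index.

candidate H

Evaluate M for each candidate:
  candidate H: M = 22.9×10⁻³
  candidate G: M = 6.18×10⁻³
  candidate V: M = 6.06×10⁻³
  candidate C: M = 5.98×10⁻³
  candidate Z: M = 4.90×10⁻³
Candidate H ranks first.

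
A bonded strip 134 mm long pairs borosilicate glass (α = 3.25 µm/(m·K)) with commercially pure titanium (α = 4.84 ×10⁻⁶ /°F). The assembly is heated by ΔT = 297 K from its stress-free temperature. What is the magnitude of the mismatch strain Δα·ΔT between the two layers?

commercially pure titanium: α = 4.84×10⁻⁶/°F × 9/5 = 8.71×10⁻⁶/K.
Δα = |3.25 − 8.71|×10⁻⁶/K = 5.46×10⁻⁶/K.
Mismatch strain = Δα·ΔT = 5.46×10⁻⁶ × 297.0 = 1.62×10⁻³.

1.62×10⁻³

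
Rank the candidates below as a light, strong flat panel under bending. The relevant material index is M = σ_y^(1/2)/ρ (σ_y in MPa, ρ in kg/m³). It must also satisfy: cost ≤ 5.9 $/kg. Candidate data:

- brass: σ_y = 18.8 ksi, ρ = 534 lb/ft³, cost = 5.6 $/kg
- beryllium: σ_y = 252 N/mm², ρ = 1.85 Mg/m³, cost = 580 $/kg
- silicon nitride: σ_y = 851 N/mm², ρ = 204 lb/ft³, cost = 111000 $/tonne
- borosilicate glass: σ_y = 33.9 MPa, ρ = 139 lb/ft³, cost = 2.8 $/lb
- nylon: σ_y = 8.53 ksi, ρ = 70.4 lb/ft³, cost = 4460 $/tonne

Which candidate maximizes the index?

Screen on constraints: cost ≤ 5.9 $/kg. Survivors: brass, nylon.
Convert each candidate to consistent units, then evaluate M:
  brass: σ_y = 129.6 MPa, ρ = 8554 kg/m³
  nylon: σ_y = 58.81 MPa, ρ = 1128 kg/m³
  nylon: M = 6.80×10⁻³
  brass: M = 1.33×10⁻³
Highest index: nylon.

nylon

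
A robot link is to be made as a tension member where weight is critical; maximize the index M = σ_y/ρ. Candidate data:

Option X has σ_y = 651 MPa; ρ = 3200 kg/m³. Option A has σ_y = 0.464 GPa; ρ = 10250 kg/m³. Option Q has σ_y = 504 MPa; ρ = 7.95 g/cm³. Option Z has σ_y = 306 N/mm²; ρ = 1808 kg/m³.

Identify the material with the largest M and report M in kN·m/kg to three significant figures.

option X, M = 203 kN·m/kg

In SI units:
  option X: σ_y = 651.0 MPa, ρ = 3200 kg/m³
  option A: σ_y = 464.0 MPa, ρ = 10250 kg/m³
  option Q: σ_y = 504.0 MPa, ρ = 7950 kg/m³
  option Z: σ_y = 306.0 MPa, ρ = 1808 kg/m³
  option X: M = 203 kN·m/kg
  option Z: M = 169 kN·m/kg
  option Q: M = 63.4 kN·m/kg
  option A: M = 45.3 kN·m/kg
Highest index: option X.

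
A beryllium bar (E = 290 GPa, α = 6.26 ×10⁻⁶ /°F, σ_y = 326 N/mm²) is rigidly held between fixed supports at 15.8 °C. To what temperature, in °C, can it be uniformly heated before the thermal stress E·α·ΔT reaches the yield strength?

116 °C

α = 6.26×10⁻⁶/°F × 9/5 = 11.3×10⁻⁶/K.
σ_y = 326 N/mm² = 326.0 MPa.
E·α·ΔT = 326.0 MPa ⇒ ΔT = 326.0 / (290.0×10³ × 11.3×10⁻⁶) = 99.76 K.
T = 15.8 + 99.76 = 115.6 °C.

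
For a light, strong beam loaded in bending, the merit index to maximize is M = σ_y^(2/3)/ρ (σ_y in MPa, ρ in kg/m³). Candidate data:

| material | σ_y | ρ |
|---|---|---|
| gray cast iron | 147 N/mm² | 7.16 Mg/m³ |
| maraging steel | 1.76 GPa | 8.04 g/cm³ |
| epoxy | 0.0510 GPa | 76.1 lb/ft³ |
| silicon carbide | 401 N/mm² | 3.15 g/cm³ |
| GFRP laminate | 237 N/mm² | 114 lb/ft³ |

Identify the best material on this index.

GFRP laminate

Convert each candidate to consistent units, then evaluate M:
  gray cast iron: σ_y = 147.0 MPa, ρ = 7160 kg/m³
  maraging steel: σ_y = 1760 MPa, ρ = 8040 kg/m³
  epoxy: σ_y = 51.00 MPa, ρ = 1219 kg/m³
  silicon carbide: σ_y = 401.0 MPa, ρ = 3150 kg/m³
  GFRP laminate: σ_y = 237.0 MPa, ρ = 1826 kg/m³
  GFRP laminate: M = 21.0×10⁻³
  maraging steel: M = 18.1×10⁻³
  silicon carbide: M = 17.3×10⁻³
  epoxy: M = 11.3×10⁻³
  gray cast iron: M = 3.89×10⁻³
GFRP laminate has the largest M.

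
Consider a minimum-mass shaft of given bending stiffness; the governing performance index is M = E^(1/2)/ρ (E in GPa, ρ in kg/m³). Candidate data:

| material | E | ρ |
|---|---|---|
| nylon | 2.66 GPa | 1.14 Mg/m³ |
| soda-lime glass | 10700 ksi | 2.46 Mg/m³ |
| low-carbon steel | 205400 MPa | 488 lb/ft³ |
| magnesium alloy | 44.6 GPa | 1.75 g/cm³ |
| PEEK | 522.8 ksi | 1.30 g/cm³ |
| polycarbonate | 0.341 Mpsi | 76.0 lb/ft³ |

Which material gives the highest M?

magnesium alloy

Convert each candidate to consistent units, then evaluate M:
  nylon: E = 2.660 GPa, ρ = 1140 kg/m³
  soda-lime glass: E = 73.77 GPa, ρ = 2460 kg/m³
  low-carbon steel: E = 205.4 GPa, ρ = 7817 kg/m³
  magnesium alloy: E = 44.60 GPa, ρ = 1750 kg/m³
  PEEK: E = 3.605 GPa, ρ = 1300 kg/m³
  polycarbonate: E = 2.351 GPa, ρ = 1217 kg/m³
  magnesium alloy: M = 3.82×10⁻³
  soda-lime glass: M = 3.49×10⁻³
  low-carbon steel: M = 1.83×10⁻³
  PEEK: M = 1.46×10⁻³
  nylon: M = 1.43×10⁻³
  polycarbonate: M = 1.26×10⁻³
Magnesium alloy has the largest M.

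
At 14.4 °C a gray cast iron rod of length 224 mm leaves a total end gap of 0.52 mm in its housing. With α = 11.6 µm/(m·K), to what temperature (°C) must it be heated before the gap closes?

215 °C

α·L₀·ΔT = 0.52 mm ⇒ ΔT = 0.52 / (11.6×10⁻⁶ × 224.0) = 200.1 K.
T = 14.4 + 200.1 = 214.5 °C.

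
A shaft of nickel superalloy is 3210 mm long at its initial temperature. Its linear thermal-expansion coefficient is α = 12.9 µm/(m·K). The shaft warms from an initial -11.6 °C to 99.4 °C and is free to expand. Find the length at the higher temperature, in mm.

ΔT = 99.4 − (-11.6) = 111.0 K.
ΔL = α·L₀·ΔT = 12.9×10⁻⁶ × 3210 mm × 111.0 K = 4.60 mm.
L = L₀ + ΔL = 3210 + 4.60 = 3214.6 mm.

3214.6 mm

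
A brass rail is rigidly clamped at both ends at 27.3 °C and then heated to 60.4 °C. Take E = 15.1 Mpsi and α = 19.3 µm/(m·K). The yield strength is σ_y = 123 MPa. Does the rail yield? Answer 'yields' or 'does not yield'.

E = 15.1 Mpsi = 104.1 GPa.
ΔT = 33.10 K. Constrained thermal stress σ = E·α·ΔT = 104.1×10³ MPa × 19.3×10⁻⁶ × 33.10 = 66.5 MPa (compressive).
Compare to σ_y = 123 MPa: σ < σ_y, so it does not yield.

does not yield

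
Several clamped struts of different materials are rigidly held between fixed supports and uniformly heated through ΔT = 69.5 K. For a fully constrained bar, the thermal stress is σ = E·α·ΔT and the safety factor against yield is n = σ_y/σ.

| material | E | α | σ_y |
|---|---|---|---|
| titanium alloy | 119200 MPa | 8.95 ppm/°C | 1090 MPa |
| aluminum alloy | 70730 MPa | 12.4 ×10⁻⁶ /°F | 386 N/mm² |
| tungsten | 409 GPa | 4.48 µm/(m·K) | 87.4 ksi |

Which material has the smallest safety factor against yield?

Converting E to GPa, α to ×10⁻⁶/K, σ_y to MPa, then σ and n for each:
  titanium alloy: E = 119.2, α = 8.95, σ_y = 1090 → σ = 74.1 MPa, n = 14.7
  aluminum alloy: E = 70.73, α = 22.3, σ_y = 386.0 → σ = 110 MPa, n = 3.52
  tungsten: E = 409.0, α = 4.48, σ_y = 602.6 → σ = 127 MPa, n = 4.73
Aluminum alloy has the lowest safety factor, n = 3.52.

aluminum alloy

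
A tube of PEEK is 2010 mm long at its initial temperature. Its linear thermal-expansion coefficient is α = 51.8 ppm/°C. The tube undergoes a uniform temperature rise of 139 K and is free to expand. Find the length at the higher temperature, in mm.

ΔL = α·L₀·ΔT = 51.8×10⁻⁶ × 2010 mm × 139.0 K = 14.5 mm.
L = L₀ + ΔL = 2010 + 14.5 = 2024.5 mm.

2024.5 mm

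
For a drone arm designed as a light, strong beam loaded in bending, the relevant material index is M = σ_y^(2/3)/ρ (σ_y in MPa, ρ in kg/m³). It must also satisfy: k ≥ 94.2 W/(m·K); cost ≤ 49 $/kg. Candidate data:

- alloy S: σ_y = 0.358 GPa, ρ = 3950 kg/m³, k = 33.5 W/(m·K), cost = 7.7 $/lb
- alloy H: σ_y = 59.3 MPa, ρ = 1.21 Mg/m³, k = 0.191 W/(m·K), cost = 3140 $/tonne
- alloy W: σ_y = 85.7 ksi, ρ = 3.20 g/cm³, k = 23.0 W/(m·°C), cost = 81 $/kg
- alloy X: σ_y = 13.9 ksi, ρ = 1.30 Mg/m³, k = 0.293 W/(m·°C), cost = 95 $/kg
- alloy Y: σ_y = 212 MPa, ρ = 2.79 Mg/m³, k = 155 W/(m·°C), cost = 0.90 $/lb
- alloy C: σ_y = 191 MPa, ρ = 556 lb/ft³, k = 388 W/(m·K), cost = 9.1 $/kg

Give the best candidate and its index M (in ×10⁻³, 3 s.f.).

alloy Y, M = 12.7×10⁻³

Screen on constraints: k ≥ 94.2 W/(m·K); cost ≤ 49 $/kg. Survivors: alloy Y, alloy C.
Convert each candidate to consistent units, then evaluate M:
  alloy Y: σ_y = 212.0 MPa, ρ = 2790 kg/m³
  alloy C: σ_y = 191.0 MPa, ρ = 8906 kg/m³
  alloy Y: M = 12.7×10⁻³
  alloy C: M = 3.72×10⁻³
Alloy Y ranks first.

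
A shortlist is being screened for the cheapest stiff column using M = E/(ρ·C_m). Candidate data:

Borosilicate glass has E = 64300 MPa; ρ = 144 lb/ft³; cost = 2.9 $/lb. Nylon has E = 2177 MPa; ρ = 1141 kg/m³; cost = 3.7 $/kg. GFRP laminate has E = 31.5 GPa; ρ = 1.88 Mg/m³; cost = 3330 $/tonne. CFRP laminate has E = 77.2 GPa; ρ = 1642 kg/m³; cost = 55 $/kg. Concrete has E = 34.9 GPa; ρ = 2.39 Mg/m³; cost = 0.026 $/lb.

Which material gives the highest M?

Convert each candidate to consistent units, then evaluate M:
  borosilicate glass: E = 64.30 GPa, ρ = 2307 kg/m³, cost = 6.393 $/kg
  nylon: E = 2.177 GPa, ρ = 1141 kg/m³, cost = 3.700 $/kg
  GFRP laminate: E = 31.50 GPa, ρ = 1880 kg/m³, cost = 3.330 $/kg
  CFRP laminate: E = 77.20 GPa, ρ = 1642 kg/m³, cost = 55.00 $/kg
  concrete: E = 34.90 GPa, ρ = 2390 kg/m³, cost = 0.05732 $/kg
  concrete: M = 255 MN·m per $
  GFRP laminate: M = 5.03 MN·m per $
  borosilicate glass: M = 4.36 MN·m per $
  CFRP laminate: M = 0.855 MN·m per $
  nylon: M = 0.516 MN·m per $
The maximum is for concrete.

concrete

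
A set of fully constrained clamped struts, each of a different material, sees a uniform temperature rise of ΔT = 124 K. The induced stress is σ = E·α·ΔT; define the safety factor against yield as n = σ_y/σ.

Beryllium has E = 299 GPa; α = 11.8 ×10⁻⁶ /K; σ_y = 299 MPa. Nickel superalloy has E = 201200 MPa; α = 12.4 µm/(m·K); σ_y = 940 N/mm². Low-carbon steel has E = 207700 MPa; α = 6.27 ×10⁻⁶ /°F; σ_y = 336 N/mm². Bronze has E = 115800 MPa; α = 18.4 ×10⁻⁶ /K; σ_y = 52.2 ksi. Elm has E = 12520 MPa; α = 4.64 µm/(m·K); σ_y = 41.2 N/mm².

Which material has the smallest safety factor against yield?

With everything in SI (GPa, ×10⁻⁶/K, MPa):
  beryllium: E = 299.0, α = 11.8, σ_y = 299.0 → σ = 437 MPa, n = 0.683
  nickel superalloy: E = 201.2, α = 12.4, σ_y = 940.0 → σ = 309 MPa, n = 3.04
  low-carbon steel: E = 207.7, α = 11.3, σ_y = 336.0 → σ = 291 MPa, n = 1.16
  bronze: E = 115.8, α = 18.4, σ_y = 359.9 → σ = 264 MPa, n = 1.36
  elm: E = 12.52, α = 4.64, σ_y = 41.20 → σ = 7.20 MPa, n = 5.72
Beryllium has the lowest safety factor, n = 0.683.

beryllium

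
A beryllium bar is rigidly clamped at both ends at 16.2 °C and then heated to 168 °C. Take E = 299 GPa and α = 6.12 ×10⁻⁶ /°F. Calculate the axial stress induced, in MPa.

α = 6.12×10⁻⁶/°F × 9/5 = 11.0×10⁻⁶/K.
ΔT = 151.8 K. Constrained thermal stress σ = E·α·ΔT = 299.0×10³ MPa × 11.0×10⁻⁶ × 151.8 = 500 MPa (compressive).

500 MPa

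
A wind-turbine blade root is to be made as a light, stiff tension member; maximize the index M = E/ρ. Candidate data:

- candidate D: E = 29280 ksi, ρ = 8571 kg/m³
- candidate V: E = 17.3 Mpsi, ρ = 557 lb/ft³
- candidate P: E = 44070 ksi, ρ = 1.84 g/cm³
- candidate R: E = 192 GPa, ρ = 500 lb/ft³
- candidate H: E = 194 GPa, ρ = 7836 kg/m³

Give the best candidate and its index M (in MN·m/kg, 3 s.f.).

After converting to SI:
  candidate D: E = 201.9 GPa, ρ = 8571 kg/m³
  candidate V: E = 119.3 GPa, ρ = 8922 kg/m³
  candidate P: E = 303.9 GPa, ρ = 1840 kg/m³
  candidate R: E = 192.0 GPa, ρ = 8009 kg/m³
  candidate H: E = 194.0 GPa, ρ = 7836 kg/m³
  candidate P: M = 165 MN·m/kg
  candidate H: M = 24.8 MN·m/kg
  candidate R: M = 24.0 MN·m/kg
  candidate D: M = 23.6 MN·m/kg
  candidate V: M = 13.4 MN·m/kg
Candidate P has the largest M.

candidate P, M = 165 MN·m/kg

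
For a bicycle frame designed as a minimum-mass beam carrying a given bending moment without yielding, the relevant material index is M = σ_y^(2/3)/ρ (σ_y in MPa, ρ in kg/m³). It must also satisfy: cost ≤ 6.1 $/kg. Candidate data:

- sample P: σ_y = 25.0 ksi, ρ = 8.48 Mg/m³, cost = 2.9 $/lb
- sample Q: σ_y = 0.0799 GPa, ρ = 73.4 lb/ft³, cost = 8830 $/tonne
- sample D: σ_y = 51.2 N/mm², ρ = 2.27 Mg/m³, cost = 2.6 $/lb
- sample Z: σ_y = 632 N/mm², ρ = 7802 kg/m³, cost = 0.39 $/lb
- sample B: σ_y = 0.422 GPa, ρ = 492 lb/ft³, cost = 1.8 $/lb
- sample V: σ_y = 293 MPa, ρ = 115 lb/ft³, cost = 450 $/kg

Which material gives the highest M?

Screen on constraints: cost ≤ 6.1 $/kg. Survivors: sample D, sample Z, sample B.
After converting to SI:
  sample D: σ_y = 51.20 MPa, ρ = 2270 kg/m³
  sample Z: σ_y = 632.0 MPa, ρ = 7802 kg/m³
  sample B: σ_y = 422.0 MPa, ρ = 7881 kg/m³
  sample Z: M = 9.44×10⁻³
  sample B: M = 7.14×10⁻³
  sample D: M = 6.07×10⁻³
Sample Z ranks first.

sample Z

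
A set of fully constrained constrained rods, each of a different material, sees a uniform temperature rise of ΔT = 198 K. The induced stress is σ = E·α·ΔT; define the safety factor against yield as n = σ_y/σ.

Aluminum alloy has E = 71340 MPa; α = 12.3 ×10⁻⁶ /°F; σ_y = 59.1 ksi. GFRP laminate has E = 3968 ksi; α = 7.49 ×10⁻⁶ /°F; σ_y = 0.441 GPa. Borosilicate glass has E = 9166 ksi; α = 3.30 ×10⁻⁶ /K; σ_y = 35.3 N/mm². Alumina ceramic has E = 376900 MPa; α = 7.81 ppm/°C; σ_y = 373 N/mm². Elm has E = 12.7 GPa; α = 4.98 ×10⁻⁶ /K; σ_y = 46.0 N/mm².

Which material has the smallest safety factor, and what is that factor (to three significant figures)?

Converting E to GPa, α to ×10⁻⁶/K, σ_y to MPa, then σ and n for each:
  aluminum alloy: E = 71.34, α = 22.1, σ_y = 407.5 → σ = 313 MPa, n = 1.30
  GFRP laminate: E = 27.36, α = 13.5, σ_y = 441.0 → σ = 73.0 MPa, n = 6.04
  borosilicate glass: E = 63.20, α = 3.30, σ_y = 35.30 → σ = 41.3 MPa, n = 0.855
  alumina ceramic: E = 376.9, α = 7.81, σ_y = 373.0 → σ = 583 MPa, n = 0.640
  elm: E = 12.70, α = 4.98, σ_y = 46.00 → σ = 12.5 MPa, n = 3.67
Alumina ceramic has the lowest safety factor, n = 0.640.

alumina ceramic, n = 0.640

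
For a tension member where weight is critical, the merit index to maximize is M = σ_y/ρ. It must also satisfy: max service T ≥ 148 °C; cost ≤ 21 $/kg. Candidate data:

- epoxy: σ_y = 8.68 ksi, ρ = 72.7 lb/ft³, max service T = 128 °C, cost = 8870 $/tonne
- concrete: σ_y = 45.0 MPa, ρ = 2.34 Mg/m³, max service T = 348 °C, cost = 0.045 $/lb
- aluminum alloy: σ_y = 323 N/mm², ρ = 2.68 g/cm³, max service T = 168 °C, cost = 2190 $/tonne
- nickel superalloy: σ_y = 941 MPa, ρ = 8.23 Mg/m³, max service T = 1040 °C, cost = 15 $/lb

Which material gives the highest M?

aluminum alloy

Screen on constraints: max service T ≥ 148 °C; cost ≤ 21 $/kg. Survivors: concrete, aluminum alloy.
After converting to SI:
  concrete: σ_y = 45.00 MPa, ρ = 2340 kg/m³
  aluminum alloy: σ_y = 323.0 MPa, ρ = 2680 kg/m³
  aluminum alloy: M = 121 kN·m/kg
  concrete: M = 19.2 kN·m/kg
Highest index: aluminum alloy.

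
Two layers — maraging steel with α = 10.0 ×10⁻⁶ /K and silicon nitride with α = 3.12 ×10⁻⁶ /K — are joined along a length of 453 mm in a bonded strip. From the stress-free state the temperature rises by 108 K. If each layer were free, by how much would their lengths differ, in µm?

337 µm

Δα = |10.0 − 3.12|×10⁻⁶/K = 6.88×10⁻⁶/K.
ΔL_mismatch = Δα·L·ΔT = 6.88×10⁻⁶ × 453.0 mm × 108.0 K = 337 µm.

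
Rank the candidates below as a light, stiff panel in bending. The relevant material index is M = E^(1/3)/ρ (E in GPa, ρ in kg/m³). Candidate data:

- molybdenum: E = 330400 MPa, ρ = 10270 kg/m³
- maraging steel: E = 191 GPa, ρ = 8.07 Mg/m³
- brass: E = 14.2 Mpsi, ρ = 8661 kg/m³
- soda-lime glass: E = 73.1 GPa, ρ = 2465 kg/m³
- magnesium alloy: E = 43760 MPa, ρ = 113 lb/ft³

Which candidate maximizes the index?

Putting every candidate on a common basis:
  molybdenum: E = 330.4 GPa, ρ = 10270 kg/m³
  maraging steel: E = 191.0 GPa, ρ = 8070 kg/m³
  brass: E = 97.91 GPa, ρ = 8661 kg/m³
  soda-lime glass: E = 73.10 GPa, ρ = 2465 kg/m³
  magnesium alloy: E = 43.76 GPa, ρ = 1810 kg/m³
  magnesium alloy: M = 1.95×10⁻³
  soda-lime glass: M = 1.70×10⁻³
  maraging steel: M = 0.714×10⁻³
  molybdenum: M = 0.673×10⁻³
  brass: M = 0.532×10⁻³
Magnesium alloy ranks first.

magnesium alloy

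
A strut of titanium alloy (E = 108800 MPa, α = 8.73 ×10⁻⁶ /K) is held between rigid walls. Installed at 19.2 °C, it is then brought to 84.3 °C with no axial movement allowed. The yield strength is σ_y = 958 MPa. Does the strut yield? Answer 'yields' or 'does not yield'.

does not yield

E = 108800 MPa = 108.8 GPa.
ΔT = 65.10 K. Constrained thermal stress σ = E·α·ΔT = 108.8×10³ MPa × 8.73×10⁻⁶ × 65.10 = 61.8 MPa (compressive).
Compare to σ_y = 958 MPa: σ < σ_y, so it does not yield.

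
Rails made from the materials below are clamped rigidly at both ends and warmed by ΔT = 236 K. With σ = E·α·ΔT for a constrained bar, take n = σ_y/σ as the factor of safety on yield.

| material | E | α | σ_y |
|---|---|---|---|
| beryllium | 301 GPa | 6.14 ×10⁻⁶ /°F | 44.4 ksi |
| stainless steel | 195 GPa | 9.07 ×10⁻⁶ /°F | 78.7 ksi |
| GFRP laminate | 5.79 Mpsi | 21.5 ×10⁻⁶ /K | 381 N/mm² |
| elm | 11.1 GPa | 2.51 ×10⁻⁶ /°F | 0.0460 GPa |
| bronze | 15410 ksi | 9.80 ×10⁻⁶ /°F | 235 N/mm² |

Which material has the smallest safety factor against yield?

Converting E to GPa, α to ×10⁻⁶/K, σ_y to MPa, then σ and n for each:
  beryllium: E = 301.0, α = 11.1, σ_y = 306.1 → σ = 785 MPa, n = 0.390
  stainless steel: E = 195.0, α = 16.3, σ_y = 542.6 → σ = 751 MPa, n = 0.722
  GFRP laminate: E = 39.92, α = 21.5, σ_y = 381.0 → σ = 203 MPa, n = 1.88
  elm: E = 11.10, α = 4.52, σ_y = 46.00 → σ = 11.8 MPa, n = 3.89
  bronze: E = 106.2, α = 17.6, σ_y = 235.0 → σ = 442 MPa, n = 0.531
The minimum is beryllium at n = 0.390.

beryllium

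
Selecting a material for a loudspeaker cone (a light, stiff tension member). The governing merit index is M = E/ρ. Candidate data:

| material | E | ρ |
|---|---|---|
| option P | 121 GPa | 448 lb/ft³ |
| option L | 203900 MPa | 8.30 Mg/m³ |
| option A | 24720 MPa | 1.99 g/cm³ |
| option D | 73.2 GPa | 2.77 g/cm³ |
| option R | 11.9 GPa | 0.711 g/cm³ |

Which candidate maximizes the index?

option D

In SI units:
  option P: E = 121.0 GPa, ρ = 7176 kg/m³
  option L: E = 203.9 GPa, ρ = 8300 kg/m³
  option A: E = 24.72 GPa, ρ = 1990 kg/m³
  option D: E = 73.20 GPa, ρ = 2770 kg/m³
  option R: E = 11.90 GPa, ρ = 711.0 kg/m³
  option D: M = 26.4 MN·m/kg
  option L: M = 24.6 MN·m/kg
  option P: M = 16.9 MN·m/kg
  option R: M = 16.7 MN·m/kg
  option A: M = 12.4 MN·m/kg
Option D has the largest M.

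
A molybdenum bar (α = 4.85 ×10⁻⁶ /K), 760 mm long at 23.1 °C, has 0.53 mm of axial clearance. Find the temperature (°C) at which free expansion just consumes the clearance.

α·L₀·ΔT = 0.53 mm ⇒ ΔT = 0.53 / (4.85×10⁻⁶ × 760.0) = 143.8 K.
T = 23.1 + 143.8 = 166.9 °C.

167 °C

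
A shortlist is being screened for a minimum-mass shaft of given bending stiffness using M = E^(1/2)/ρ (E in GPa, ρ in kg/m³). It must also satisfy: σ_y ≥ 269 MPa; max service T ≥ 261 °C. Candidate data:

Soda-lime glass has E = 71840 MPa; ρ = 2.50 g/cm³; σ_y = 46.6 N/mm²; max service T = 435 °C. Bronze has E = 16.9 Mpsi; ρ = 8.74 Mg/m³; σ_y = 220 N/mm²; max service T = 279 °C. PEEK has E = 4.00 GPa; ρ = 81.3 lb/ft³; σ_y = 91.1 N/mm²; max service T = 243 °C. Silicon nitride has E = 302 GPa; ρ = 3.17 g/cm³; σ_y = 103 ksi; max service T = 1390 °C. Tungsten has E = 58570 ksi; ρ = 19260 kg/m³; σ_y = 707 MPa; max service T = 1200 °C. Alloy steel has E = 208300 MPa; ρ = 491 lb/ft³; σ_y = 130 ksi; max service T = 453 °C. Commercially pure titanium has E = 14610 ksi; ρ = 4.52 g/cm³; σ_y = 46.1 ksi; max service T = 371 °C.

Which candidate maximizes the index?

silicon nitride

Screen on constraints: σ_y ≥ 269 MPa; max service T ≥ 261 °C. Survivors: silicon nitride, tungsten, alloy steel, commercially pure titanium.
After converting to SI:
  silicon nitride: E = 302.0 GPa, ρ = 3170 kg/m³
  tungsten: E = 403.8 GPa, ρ = 19260 kg/m³
  alloy steel: E = 208.3 GPa, ρ = 7865 kg/m³
  commercially pure titanium: E = 100.7 GPa, ρ = 4520 kg/m³
  silicon nitride: M = 5.48×10⁻³
  commercially pure titanium: M = 2.22×10⁻³
  alloy steel: M = 1.84×10⁻³
  tungsten: M = 1.04×10⁻³
Silicon nitride has the largest M.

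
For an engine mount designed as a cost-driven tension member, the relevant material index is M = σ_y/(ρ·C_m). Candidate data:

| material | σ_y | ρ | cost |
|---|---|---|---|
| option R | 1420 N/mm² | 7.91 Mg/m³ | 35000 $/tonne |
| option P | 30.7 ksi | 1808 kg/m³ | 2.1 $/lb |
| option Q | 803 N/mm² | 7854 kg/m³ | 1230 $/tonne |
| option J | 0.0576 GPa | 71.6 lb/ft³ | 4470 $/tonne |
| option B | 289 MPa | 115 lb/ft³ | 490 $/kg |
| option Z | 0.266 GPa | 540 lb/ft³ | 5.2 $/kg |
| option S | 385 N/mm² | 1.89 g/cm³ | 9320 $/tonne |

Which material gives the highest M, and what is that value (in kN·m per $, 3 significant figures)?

option Q, M = 83.1 kN·m per $

Normalizing units and computing the index:
  option R: σ_y = 1420 MPa, ρ = 7910 kg/m³, cost = 35.00 $/kg
  option P: σ_y = 211.7 MPa, ρ = 1808 kg/m³, cost = 4.630 $/kg
  option Q: σ_y = 803.0 MPa, ρ = 7854 kg/m³, cost = 1.230 $/kg
  option J: σ_y = 57.60 MPa, ρ = 1147 kg/m³, cost = 4.470 $/kg
  option B: σ_y = 289.0 MPa, ρ = 1842 kg/m³, cost = 490.0 $/kg
  option Z: σ_y = 266.0 MPa, ρ = 8650 kg/m³, cost = 5.200 $/kg
  option S: σ_y = 385.0 MPa, ρ = 1890 kg/m³, cost = 9.320 $/kg
  option Q: M = 83.1 kN·m per $
  option P: M = 25.3 kN·m per $
  option S: M = 21.9 kN·m per $
  option J: M = 11.2 kN·m per $
  option Z: M = 5.91 kN·m per $
  option R: M = 5.13 kN·m per $
  option B: M = 0.320 kN·m per $
The maximum is for option Q.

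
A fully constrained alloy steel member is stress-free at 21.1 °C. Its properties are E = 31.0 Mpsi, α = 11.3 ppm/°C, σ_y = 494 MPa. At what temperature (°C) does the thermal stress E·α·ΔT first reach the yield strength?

226 °C

E = 31.0 Mpsi = 213.7 GPa.
E·α·ΔT = 494.0 MPa ⇒ ΔT = 494.0 / (213.7×10³ × 11.3×10⁻⁶) = 204.5 K.
T = 21.1 + 204.5 = 225.6 °C.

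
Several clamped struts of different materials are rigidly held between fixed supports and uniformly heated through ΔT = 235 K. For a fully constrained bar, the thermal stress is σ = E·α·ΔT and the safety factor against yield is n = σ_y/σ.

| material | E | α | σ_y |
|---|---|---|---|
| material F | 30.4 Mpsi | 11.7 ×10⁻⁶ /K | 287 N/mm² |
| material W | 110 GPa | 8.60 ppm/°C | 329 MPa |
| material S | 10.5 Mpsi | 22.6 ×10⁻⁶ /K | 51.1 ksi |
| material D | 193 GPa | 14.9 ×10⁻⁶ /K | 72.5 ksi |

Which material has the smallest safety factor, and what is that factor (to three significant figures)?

material F, n = 0.498

Converting E to GPa, α to ×10⁻⁶/K, σ_y to MPa, then σ and n for each:
  material F: E = 209.6, α = 11.7, σ_y = 287.0 → σ = 576 MPa, n = 0.498
  material W: E = 110.0, α = 8.60, σ_y = 329.0 → σ = 222 MPa, n = 1.48
  material S: E = 72.39, α = 22.6, σ_y = 352.3 → σ = 384 MPa, n = 0.916
  material D: E = 193.0, α = 14.9, σ_y = 499.9 → σ = 676 MPa, n = 0.740
Smallest n: material F with n = 0.498.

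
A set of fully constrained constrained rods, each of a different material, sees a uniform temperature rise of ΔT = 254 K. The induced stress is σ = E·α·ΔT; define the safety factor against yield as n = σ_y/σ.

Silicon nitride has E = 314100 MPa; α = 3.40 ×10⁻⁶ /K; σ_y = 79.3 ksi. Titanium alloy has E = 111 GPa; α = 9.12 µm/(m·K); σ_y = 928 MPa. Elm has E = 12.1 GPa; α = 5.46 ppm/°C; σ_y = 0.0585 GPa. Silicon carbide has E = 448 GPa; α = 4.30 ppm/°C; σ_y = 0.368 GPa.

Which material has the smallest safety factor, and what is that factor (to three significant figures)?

silicon carbide, n = 0.752

Converting E to GPa, α to ×10⁻⁶/K, σ_y to MPa, then σ and n for each:
  silicon nitride: E = 314.1, α = 3.40, σ_y = 546.8 → σ = 271 MPa, n = 2.02
  titanium alloy: E = 111.0, α = 9.12, σ_y = 928.0 → σ = 257 MPa, n = 3.61
  elm: E = 12.10, α = 5.46, σ_y = 58.50 → σ = 16.8 MPa, n = 3.49
  silicon carbide: E = 448.0, α = 4.30, σ_y = 368.0 → σ = 489 MPa, n = 0.752
The minimum is silicon carbide at n = 0.752.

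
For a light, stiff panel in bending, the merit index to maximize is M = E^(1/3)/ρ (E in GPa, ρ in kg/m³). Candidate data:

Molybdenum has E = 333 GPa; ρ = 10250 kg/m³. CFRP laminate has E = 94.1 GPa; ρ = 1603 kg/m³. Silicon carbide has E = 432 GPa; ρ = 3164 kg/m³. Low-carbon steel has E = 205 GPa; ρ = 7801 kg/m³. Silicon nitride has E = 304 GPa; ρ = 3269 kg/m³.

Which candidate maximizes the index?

CFRP laminate

Per-candidate index values:
  CFRP laminate: M = 2.84×10⁻³
  silicon carbide: M = 2.39×10⁻³
  silicon nitride: M = 2.06×10⁻³
  low-carbon steel: M = 0.756×10⁻³
  molybdenum: M = 0.676×10⁻³
The maximum is for CFRP laminate.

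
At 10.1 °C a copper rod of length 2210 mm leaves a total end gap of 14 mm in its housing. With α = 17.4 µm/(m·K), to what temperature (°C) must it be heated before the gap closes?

α·L₀·ΔT = 14.0 mm ⇒ ΔT = 14.0 / (17.4×10⁻⁶ × 2210.0) = 364.1 K.
T = 10.1 + 364.1 = 374.2 °C.

374 °C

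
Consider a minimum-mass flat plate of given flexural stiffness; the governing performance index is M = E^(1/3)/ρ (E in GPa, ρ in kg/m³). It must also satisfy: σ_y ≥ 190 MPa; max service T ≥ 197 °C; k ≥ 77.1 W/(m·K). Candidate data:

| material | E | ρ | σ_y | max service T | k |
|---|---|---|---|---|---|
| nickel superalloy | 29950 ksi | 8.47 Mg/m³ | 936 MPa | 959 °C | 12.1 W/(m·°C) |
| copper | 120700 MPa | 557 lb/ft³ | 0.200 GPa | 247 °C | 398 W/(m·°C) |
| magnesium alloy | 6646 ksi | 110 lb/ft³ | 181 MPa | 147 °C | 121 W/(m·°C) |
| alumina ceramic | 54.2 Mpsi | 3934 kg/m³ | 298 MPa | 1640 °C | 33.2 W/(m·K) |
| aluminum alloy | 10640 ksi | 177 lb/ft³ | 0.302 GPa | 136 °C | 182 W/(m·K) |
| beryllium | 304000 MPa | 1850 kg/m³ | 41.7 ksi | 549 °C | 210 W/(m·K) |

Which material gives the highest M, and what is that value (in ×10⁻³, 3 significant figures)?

Screen on constraints: σ_y ≥ 190 MPa; max service T ≥ 197 °C; k ≥ 77.1 W/(m·K). Survivors: copper, beryllium.
Normalizing units and computing the index:
  copper: E = 120.7 GPa, ρ = 8922 kg/m³
  beryllium: E = 304.0 GPa, ρ = 1850 kg/m³
  beryllium: M = 3.63×10⁻³
  copper: M = 0.554×10⁻³
Beryllium has the largest M.

beryllium, M = 3.63×10⁻³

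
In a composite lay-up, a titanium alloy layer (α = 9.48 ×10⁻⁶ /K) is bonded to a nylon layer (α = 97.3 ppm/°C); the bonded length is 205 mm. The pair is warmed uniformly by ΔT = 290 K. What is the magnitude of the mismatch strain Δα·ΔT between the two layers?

Δα = |9.48 − 97.3|×10⁻⁶/K = 87.8×10⁻⁶/K.
Mismatch strain = Δα·ΔT = 87.8×10⁻⁶ × 290.0 = 0.0255.

0.0255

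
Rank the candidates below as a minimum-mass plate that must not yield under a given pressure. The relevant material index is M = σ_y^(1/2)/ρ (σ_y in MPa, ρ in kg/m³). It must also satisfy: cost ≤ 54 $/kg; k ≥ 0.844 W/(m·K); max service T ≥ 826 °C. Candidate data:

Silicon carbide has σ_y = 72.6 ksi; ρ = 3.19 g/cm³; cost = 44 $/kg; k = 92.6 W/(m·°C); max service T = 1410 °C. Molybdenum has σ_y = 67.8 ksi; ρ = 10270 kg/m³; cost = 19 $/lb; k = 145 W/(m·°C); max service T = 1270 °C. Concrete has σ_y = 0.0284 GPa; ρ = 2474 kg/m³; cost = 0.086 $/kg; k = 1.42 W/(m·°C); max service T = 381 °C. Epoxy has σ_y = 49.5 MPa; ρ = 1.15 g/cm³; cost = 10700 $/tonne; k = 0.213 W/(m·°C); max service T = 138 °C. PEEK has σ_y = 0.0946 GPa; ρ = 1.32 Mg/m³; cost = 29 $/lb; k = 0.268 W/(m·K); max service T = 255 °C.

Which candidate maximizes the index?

silicon carbide

Screen on constraints: cost ≤ 54 $/kg; k ≥ 0.844 W/(m·K); max service T ≥ 826 °C. Survivors: silicon carbide, molybdenum.
Putting every candidate on a common basis:
  silicon carbide: σ_y = 500.6 MPa, ρ = 3190 kg/m³
  molybdenum: σ_y = 467.5 MPa, ρ = 10270 kg/m³
  silicon carbide: M = 7.01×10⁻³
  molybdenum: M = 2.11×10⁻³
Silicon carbide ranks first.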